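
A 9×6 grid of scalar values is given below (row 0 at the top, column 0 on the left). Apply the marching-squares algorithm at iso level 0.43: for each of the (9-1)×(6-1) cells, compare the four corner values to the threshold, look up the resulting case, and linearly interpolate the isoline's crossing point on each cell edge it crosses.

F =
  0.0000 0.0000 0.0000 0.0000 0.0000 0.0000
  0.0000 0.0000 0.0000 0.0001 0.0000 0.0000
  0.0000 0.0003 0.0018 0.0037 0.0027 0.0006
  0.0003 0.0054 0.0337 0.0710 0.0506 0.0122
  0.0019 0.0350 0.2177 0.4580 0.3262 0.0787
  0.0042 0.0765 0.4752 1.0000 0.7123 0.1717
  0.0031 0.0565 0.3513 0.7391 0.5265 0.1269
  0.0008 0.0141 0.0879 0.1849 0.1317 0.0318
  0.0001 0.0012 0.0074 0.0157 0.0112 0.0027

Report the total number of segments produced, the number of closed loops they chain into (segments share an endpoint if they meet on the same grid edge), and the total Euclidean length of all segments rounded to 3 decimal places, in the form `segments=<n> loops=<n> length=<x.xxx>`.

cell (3,2): code 0100 → (3.928,3.000)–(4.000,2.883)
cell (3,3): code 1000 → (4.000,3.212)–(3.928,3.000)
cell (4,1): code 0100 → (4.824,2.000)–(5.000,1.887)
cell (4,2): code 1110 → (4.000,2.883)–(4.824,2.000)
cell (4,3): code 1101 → (4.269,4.000)–(4.000,3.212)
cell (4,4): code 1000 → (5.000,4.522)–(4.269,4.000)
cell (5,1): code 0010 → (5.000,1.887)–(5.365,2.000)
cell (5,2): code 0111 → (5.365,2.000)–(6.000,2.203)
cell (5,4): code 1001 → (6.000,4.241)–(5.000,4.522)
cell (6,2): code 0010 → (6.000,2.203)–(6.558,3.000)
cell (6,3): code 0011 → (6.558,3.000)–(6.244,4.000)
cell (6,4): code 0001 → (6.244,4.000)–(6.000,4.241)
total: 12 segments, chained into 1 closed loop(s), length Σ = 7.961480

segments=12 loops=1 length=7.961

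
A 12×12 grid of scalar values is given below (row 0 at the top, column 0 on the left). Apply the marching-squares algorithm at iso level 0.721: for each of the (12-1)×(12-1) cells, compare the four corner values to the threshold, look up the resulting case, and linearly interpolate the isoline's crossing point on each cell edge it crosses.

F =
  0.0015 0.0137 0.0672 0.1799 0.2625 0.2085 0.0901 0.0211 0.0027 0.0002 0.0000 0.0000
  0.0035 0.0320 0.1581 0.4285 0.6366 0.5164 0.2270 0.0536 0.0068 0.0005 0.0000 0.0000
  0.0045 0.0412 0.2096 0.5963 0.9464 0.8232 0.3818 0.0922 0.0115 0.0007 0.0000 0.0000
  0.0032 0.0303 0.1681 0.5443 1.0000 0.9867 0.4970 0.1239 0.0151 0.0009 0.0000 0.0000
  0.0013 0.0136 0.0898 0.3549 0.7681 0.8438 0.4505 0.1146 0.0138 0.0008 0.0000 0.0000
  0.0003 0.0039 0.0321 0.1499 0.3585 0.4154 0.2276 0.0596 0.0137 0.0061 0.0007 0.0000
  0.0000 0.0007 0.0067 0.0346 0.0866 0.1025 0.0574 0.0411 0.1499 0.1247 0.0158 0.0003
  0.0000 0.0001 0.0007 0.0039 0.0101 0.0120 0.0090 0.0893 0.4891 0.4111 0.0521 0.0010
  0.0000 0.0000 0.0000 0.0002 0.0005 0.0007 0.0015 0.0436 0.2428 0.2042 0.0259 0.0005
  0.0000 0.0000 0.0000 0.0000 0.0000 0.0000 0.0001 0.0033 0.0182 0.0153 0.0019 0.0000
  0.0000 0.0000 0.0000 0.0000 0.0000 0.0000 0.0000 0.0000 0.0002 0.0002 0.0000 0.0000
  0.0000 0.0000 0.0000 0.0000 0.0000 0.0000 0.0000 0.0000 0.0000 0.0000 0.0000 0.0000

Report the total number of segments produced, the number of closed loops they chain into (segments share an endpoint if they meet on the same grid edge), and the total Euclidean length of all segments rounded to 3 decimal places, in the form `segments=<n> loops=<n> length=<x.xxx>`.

cell (1,3): code 0100 → (1.272,4.000)–(2.000,3.356)
cell (1,4): code 1100 → (1.667,5.000)–(1.272,4.000)
cell (1,5): code 1000 → (2.000,5.232)–(1.667,5.000)
cell (2,3): code 0110 → (2.000,3.356)–(3.000,3.388)
cell (2,5): code 1001 → (3.000,5.543)–(2.000,5.232)
cell (3,3): code 0110 → (3.000,3.388)–(4.000,3.886)
cell (3,5): code 1001 → (4.000,5.312)–(3.000,5.543)
cell (4,3): code 0010 → (4.000,3.886)–(4.115,4.000)
cell (4,4): code 0011 → (4.115,4.000)–(4.287,5.000)
cell (4,5): code 0001 → (4.287,5.000)–(4.000,5.312)
total: 10 segments, chained into 1 closed loop(s), length Σ = 8.243777

segments=10 loops=1 length=8.244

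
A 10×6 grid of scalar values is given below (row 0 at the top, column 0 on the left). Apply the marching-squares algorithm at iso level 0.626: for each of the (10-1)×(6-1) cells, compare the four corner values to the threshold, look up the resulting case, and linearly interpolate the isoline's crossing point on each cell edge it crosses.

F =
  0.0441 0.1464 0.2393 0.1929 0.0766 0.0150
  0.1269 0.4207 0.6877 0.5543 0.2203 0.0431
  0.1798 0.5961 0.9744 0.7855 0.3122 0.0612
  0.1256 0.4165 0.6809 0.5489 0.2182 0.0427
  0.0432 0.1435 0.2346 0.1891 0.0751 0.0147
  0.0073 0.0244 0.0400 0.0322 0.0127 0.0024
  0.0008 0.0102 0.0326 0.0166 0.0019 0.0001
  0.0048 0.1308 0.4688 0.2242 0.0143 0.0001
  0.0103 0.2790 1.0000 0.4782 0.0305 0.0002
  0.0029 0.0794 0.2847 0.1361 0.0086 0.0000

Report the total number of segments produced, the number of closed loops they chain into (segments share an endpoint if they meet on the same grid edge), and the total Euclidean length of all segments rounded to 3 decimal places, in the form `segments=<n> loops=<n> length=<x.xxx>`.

cell (0,1): code 0100 → (0.862,2.000)–(1.000,1.769)
cell (0,2): code 1000 → (1.000,2.463)–(0.862,2.000)
cell (1,1): code 0110 → (1.000,1.769)–(2.000,1.079)
cell (1,2): code 1101 → (1.310,3.000)–(1.000,2.463)
cell (1,3): code 1000 → (2.000,3.337)–(1.310,3.000)
cell (2,1): code 0110 → (2.000,1.079)–(3.000,1.792)
cell (2,2): code 1011 → (3.000,2.416)–(2.674,3.000)
cell (2,3): code 0001 → (2.674,3.000)–(2.000,3.337)
cell (3,1): code 0010 → (3.000,1.792)–(3.123,2.000)
cell (3,2): code 0001 → (3.123,2.000)–(3.000,2.416)
cell (7,1): code 0100 → (7.296,2.000)–(8.000,1.481)
cell (7,2): code 1000 → (8.000,2.717)–(7.296,2.000)
cell (8,1): code 0010 → (8.000,1.481)–(8.523,2.000)
cell (8,2): code 0001 → (8.523,2.000)–(8.000,2.717)
total: 14 segments, chained into 2 closed loop(s), length Σ = 10.183560

segments=14 loops=2 length=10.184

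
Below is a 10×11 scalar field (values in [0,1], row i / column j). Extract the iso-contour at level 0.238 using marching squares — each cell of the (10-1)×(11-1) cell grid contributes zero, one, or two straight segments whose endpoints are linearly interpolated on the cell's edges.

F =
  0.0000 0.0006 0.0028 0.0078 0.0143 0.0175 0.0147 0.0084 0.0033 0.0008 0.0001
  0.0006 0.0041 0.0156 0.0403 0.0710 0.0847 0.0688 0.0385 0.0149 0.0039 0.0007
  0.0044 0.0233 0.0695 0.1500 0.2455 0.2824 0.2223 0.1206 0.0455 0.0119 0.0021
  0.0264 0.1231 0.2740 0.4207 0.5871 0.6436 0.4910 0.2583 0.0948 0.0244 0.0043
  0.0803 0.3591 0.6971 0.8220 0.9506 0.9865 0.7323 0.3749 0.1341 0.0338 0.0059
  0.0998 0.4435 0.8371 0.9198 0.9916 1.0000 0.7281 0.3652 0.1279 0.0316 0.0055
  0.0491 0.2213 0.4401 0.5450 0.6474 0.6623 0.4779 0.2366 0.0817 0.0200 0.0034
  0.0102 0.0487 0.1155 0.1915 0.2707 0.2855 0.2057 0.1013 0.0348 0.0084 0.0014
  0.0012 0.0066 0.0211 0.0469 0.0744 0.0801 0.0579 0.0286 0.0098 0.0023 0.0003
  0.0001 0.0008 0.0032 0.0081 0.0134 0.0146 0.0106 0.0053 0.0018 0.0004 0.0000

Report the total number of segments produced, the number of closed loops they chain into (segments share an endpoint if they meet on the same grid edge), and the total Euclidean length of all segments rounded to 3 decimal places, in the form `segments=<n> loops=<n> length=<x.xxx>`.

segments=26 loops=1 length=19.618

cell (1,3): code 0100 → (1.957,4.000)–(2.000,3.921)
cell (1,4): code 1100 → (1.775,5.000)–(1.957,4.000)
cell (1,5): code 1000 → (2.000,5.739)–(1.775,5.000)
cell (2,1): code 0100 → (2.824,2.000)–(3.000,1.761)
cell (2,2): code 1100 → (2.325,3.000)–(2.824,2.000)
cell (2,3): code 1110 → (2.000,3.921)–(2.325,3.000)
cell (2,5): code 1101 → (2.058,6.000)–(2.000,5.739)
cell (2,6): code 1100 → (2.853,7.000)–(2.058,6.000)
cell (2,7): code 1000 → (3.000,7.124)–(2.853,7.000)
cell (3,0): code 0100 → (3.487,1.000)–(4.000,0.566)
cell (3,1): code 1110 → (3.000,1.761)–(3.487,1.000)
cell (3,7): code 1001 → (4.000,7.569)–(3.000,7.124)
cell (4,0): code 0110 → (4.000,0.566)–(5.000,0.402)
cell (4,7): code 1001 → (5.000,7.536)–(4.000,7.569)
cell (5,0): code 0010 → (5.000,0.402)–(5.925,1.000)
cell (5,1): code 0111 → (5.925,1.000)–(6.000,1.076)
cell (5,6): code 1011 → (6.000,6.994)–(5.989,7.000)
cell (5,7): code 0001 → (5.989,7.000)–(5.000,7.536)
cell (6,1): code 0010 → (6.000,1.076)–(6.623,2.000)
cell (6,2): code 0011 → (6.623,2.000)–(6.868,3.000)
cell (6,3): code 0111 → (6.868,3.000)–(7.000,3.587)
cell (6,5): code 1011 → (7.000,5.595)–(6.881,6.000)
cell (6,6): code 0001 → (6.881,6.000)–(6.000,6.994)
cell (7,3): code 0010 → (7.000,3.587)–(7.167,4.000)
cell (7,4): code 0011 → (7.167,4.000)–(7.231,5.000)
cell (7,5): code 0001 → (7.231,5.000)–(7.000,5.595)
total: 26 segments, chained into 1 closed loop(s), length Σ = 19.618174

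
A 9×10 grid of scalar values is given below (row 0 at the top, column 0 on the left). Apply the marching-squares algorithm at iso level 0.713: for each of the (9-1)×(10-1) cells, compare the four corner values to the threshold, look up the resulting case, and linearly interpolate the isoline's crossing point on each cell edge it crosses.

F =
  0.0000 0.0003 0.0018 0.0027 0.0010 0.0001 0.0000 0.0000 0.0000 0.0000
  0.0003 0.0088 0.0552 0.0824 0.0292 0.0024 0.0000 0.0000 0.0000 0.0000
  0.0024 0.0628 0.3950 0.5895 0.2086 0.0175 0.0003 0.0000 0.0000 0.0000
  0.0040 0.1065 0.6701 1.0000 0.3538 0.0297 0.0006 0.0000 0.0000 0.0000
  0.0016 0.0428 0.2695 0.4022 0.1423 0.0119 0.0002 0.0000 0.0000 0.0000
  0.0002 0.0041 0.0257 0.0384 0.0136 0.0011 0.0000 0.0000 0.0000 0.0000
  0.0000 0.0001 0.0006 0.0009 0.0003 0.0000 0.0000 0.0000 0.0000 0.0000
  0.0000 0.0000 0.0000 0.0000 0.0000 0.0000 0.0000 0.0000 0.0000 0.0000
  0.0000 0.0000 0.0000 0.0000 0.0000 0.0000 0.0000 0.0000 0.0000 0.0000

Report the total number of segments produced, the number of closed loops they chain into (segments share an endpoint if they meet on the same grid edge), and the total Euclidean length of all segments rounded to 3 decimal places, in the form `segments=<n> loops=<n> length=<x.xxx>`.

cell (2,2): code 0100 → (2.301,3.000)–(3.000,2.130)
cell (2,3): code 1000 → (3.000,3.444)–(2.301,3.000)
cell (3,2): code 0010 → (3.000,2.130)–(3.480,3.000)
cell (3,3): code 0001 → (3.480,3.000)–(3.000,3.444)
total: 4 segments, chained into 1 closed loop(s), length Σ = 3.592034

segments=4 loops=1 length=3.592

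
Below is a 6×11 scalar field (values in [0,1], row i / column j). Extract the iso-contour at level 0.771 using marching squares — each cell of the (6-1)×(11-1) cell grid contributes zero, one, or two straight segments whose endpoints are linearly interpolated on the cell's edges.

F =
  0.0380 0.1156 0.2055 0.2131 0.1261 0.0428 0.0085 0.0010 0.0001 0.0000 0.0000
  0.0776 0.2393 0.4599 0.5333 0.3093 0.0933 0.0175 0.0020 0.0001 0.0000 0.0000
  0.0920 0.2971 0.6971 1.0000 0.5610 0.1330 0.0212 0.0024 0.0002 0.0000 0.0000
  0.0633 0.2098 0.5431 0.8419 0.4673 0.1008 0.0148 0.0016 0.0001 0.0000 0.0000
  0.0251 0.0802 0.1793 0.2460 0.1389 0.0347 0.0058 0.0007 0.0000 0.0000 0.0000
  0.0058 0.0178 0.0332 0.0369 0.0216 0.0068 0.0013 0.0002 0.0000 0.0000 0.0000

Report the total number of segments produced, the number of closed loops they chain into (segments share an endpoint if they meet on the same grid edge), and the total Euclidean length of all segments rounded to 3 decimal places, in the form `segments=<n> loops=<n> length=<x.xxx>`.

cell (1,2): code 0100 → (1.509,3.000)–(2.000,2.244)
cell (1,3): code 1000 → (2.000,3.522)–(1.509,3.000)
cell (2,2): code 0110 → (2.000,2.244)–(3.000,2.763)
cell (2,3): code 1001 → (3.000,3.189)–(2.000,3.522)
cell (3,2): code 0010 → (3.000,2.763)–(3.119,3.000)
cell (3,3): code 0001 → (3.119,3.000)–(3.000,3.189)
total: 6 segments, chained into 1 closed loop(s), length Σ = 4.286782

segments=6 loops=1 length=4.287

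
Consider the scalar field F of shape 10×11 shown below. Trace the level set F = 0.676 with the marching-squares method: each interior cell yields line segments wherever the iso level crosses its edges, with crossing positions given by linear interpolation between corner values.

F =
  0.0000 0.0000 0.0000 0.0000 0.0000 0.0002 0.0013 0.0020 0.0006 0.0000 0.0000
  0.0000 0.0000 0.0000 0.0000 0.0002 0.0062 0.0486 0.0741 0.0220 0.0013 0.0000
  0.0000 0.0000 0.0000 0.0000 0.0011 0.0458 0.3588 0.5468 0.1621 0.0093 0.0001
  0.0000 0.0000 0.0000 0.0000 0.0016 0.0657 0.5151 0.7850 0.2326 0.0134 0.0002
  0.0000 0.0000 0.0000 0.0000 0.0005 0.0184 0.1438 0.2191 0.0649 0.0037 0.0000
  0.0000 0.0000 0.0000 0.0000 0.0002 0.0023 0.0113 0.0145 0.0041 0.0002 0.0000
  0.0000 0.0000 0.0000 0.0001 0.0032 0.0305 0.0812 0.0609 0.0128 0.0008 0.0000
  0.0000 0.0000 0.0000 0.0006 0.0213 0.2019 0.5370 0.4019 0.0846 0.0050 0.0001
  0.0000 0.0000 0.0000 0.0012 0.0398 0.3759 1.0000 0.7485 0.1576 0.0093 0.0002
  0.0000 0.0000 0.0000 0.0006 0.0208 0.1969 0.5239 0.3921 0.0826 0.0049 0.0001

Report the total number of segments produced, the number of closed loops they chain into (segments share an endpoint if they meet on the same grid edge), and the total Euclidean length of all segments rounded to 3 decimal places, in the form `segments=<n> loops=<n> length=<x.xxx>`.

segments=10 loops=2 length=6.261

cell (2,6): code 0100 → (2.542,7.000)–(3.000,6.596)
cell (2,7): code 1000 → (3.000,7.197)–(2.542,7.000)
cell (3,6): code 0010 → (3.000,6.596)–(3.193,7.000)
cell (3,7): code 0001 → (3.193,7.000)–(3.000,7.197)
cell (7,5): code 0100 → (7.300,6.000)–(8.000,5.481)
cell (7,6): code 1100 → (7.791,7.000)–(7.300,6.000)
cell (7,7): code 1000 → (8.000,7.123)–(7.791,7.000)
cell (8,5): code 0010 → (8.000,5.481)–(8.681,6.000)
cell (8,6): code 0011 → (8.681,6.000)–(8.203,7.000)
cell (8,7): code 0001 → (8.203,7.000)–(8.000,7.123)
total: 10 segments, chained into 2 closed loop(s), length Σ = 6.261014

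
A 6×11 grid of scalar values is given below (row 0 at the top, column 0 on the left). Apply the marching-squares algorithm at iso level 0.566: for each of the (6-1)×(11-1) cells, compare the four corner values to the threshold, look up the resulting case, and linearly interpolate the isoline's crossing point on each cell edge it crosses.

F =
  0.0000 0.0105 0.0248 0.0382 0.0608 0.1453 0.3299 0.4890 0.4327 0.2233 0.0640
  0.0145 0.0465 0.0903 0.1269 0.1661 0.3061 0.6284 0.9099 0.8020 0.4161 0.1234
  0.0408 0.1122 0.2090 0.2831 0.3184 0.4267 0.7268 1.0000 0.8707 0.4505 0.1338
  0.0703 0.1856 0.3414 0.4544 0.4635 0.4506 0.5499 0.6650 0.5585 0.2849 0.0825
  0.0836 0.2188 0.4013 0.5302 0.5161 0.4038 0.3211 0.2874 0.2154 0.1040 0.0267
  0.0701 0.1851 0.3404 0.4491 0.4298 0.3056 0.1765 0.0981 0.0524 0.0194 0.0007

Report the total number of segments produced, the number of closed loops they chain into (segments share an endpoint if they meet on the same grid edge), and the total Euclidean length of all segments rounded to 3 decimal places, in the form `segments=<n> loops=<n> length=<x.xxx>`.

segments=12 loops=1 length=9.796

cell (0,5): code 0100 → (0.791,6.000)–(1.000,5.806)
cell (0,6): code 1100 → (0.183,7.000)–(0.791,6.000)
cell (0,7): code 1100 → (0.361,8.000)–(0.183,7.000)
cell (0,8): code 1000 → (1.000,8.612)–(0.361,8.000)
cell (1,5): code 0110 → (1.000,5.806)–(2.000,5.464)
cell (1,8): code 1001 → (2.000,8.725)–(1.000,8.612)
cell (2,5): code 0010 → (2.000,5.464)–(2.909,6.000)
cell (2,6): code 0111 → (2.909,6.000)–(3.000,6.140)
cell (2,7): code 1011 → (3.000,7.930)–(2.976,8.000)
cell (2,8): code 0001 → (2.976,8.000)–(2.000,8.725)
cell (3,6): code 0010 → (3.000,6.140)–(3.262,7.000)
cell (3,7): code 0001 → (3.262,7.000)–(3.000,7.930)
total: 12 segments, chained into 1 closed loop(s), length Σ = 9.796227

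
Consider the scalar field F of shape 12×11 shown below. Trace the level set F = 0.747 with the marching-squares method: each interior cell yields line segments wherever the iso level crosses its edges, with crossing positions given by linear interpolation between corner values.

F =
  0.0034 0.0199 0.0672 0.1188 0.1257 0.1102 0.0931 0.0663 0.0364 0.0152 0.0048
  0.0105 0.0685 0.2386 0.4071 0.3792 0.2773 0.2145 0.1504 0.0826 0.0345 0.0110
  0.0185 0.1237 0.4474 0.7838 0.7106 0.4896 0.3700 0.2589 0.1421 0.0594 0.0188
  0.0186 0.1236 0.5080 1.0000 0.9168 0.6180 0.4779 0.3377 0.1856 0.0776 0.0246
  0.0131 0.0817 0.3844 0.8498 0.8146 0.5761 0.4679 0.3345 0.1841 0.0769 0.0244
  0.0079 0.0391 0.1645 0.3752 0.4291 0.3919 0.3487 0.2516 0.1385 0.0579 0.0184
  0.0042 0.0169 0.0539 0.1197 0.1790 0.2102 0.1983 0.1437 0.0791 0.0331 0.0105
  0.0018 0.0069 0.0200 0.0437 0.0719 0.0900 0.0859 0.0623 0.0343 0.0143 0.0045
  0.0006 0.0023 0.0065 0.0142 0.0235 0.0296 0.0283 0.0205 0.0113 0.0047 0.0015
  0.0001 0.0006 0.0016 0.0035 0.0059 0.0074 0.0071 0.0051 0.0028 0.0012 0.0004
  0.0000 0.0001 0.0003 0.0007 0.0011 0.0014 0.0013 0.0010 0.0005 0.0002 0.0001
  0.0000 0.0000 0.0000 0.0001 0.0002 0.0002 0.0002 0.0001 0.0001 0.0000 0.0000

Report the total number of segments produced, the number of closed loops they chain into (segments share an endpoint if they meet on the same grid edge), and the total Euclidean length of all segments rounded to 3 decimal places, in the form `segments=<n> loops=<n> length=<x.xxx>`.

segments=10 loops=1 length=6.991

cell (1,2): code 0100 → (1.902,3.000)–(2.000,2.891)
cell (1,3): code 1000 → (2.000,3.503)–(1.902,3.000)
cell (2,2): code 0110 → (2.000,2.891)–(3.000,2.486)
cell (2,3): code 1101 → (2.177,4.000)–(2.000,3.503)
cell (2,4): code 1000 → (3.000,4.568)–(2.177,4.000)
cell (3,2): code 0110 → (3.000,2.486)–(4.000,2.779)
cell (3,4): code 1001 → (4.000,4.283)–(3.000,4.568)
cell (4,2): code 0010 → (4.000,2.779)–(4.217,3.000)
cell (4,3): code 0011 → (4.217,3.000)–(4.175,4.000)
cell (4,4): code 0001 → (4.175,4.000)–(4.000,4.283)
total: 10 segments, chained into 1 closed loop(s), length Σ = 6.991255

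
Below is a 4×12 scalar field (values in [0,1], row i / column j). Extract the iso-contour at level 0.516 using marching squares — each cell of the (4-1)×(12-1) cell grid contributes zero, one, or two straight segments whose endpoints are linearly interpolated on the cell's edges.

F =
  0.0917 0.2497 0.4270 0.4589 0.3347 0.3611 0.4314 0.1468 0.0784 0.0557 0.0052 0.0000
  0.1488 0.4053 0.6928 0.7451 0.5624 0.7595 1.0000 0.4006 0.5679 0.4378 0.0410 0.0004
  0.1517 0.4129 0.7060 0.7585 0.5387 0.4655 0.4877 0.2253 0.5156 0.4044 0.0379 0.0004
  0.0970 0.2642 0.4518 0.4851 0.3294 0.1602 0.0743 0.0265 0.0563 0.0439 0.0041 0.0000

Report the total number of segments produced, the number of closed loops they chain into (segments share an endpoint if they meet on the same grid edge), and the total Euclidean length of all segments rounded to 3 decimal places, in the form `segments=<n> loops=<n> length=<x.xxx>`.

segments=18 loops=2 length=16.767

cell (0,1): code 0100 → (0.335,2.000)–(1.000,1.385)
cell (0,2): code 1100 → (0.200,3.000)–(0.335,2.000)
cell (0,3): code 1100 → (0.796,4.000)–(0.200,3.000)
cell (0,4): code 1100 → (0.389,5.000)–(0.796,4.000)
cell (0,5): code 1100 → (0.149,6.000)–(0.389,5.000)
cell (0,6): code 1000 → (1.000,6.807)–(0.149,6.000)
cell (0,7): code 0100 → (0.894,8.000)–(1.000,7.690)
cell (0,8): code 1000 → (1.000,8.399)–(0.894,8.000)
cell (1,1): code 0110 → (1.000,1.385)–(2.000,1.352)
cell (1,4): code 1011 → (2.000,4.310)–(1.828,5.000)
cell (1,5): code 0011 → (1.828,5.000)–(1.945,6.000)
cell (1,6): code 0001 → (1.945,6.000)–(1.000,6.807)
cell (1,7): code 0010 → (1.000,7.690)–(1.992,8.000)
cell (1,8): code 0001 → (1.992,8.000)–(1.000,8.399)
cell (2,1): code 0010 → (2.000,1.352)–(2.747,2.000)
cell (2,2): code 0011 → (2.747,2.000)–(2.887,3.000)
cell (2,3): code 0011 → (2.887,3.000)–(2.108,4.000)
cell (2,4): code 0001 → (2.108,4.000)–(2.000,4.310)
total: 18 segments, chained into 2 closed loop(s), length Σ = 16.766849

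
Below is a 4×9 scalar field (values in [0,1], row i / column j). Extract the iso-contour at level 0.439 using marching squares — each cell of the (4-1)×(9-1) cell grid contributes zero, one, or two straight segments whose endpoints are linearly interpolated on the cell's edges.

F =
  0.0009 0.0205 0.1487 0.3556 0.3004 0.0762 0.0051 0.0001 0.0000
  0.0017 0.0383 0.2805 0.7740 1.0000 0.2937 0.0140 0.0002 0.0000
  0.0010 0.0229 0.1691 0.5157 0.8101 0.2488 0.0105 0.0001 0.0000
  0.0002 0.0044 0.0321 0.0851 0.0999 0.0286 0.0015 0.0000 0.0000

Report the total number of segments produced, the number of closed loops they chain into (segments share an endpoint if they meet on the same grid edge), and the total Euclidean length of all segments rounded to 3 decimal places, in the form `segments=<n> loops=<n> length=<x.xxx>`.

cell (0,2): code 0100 → (0.199,3.000)–(1.000,2.321)
cell (0,3): code 1100 → (0.198,4.000)–(0.199,3.000)
cell (0,4): code 1000 → (1.000,4.794)–(0.198,4.000)
cell (1,2): code 0110 → (1.000,2.321)–(2.000,2.779)
cell (1,4): code 1001 → (2.000,4.661)–(1.000,4.794)
cell (2,2): code 0010 → (2.000,2.779)–(2.178,3.000)
cell (2,3): code 0011 → (2.178,3.000)–(2.523,4.000)
cell (2,4): code 0001 → (2.523,4.000)–(2.000,4.661)
total: 8 segments, chained into 1 closed loop(s), length Σ = 7.471321

segments=8 loops=1 length=7.471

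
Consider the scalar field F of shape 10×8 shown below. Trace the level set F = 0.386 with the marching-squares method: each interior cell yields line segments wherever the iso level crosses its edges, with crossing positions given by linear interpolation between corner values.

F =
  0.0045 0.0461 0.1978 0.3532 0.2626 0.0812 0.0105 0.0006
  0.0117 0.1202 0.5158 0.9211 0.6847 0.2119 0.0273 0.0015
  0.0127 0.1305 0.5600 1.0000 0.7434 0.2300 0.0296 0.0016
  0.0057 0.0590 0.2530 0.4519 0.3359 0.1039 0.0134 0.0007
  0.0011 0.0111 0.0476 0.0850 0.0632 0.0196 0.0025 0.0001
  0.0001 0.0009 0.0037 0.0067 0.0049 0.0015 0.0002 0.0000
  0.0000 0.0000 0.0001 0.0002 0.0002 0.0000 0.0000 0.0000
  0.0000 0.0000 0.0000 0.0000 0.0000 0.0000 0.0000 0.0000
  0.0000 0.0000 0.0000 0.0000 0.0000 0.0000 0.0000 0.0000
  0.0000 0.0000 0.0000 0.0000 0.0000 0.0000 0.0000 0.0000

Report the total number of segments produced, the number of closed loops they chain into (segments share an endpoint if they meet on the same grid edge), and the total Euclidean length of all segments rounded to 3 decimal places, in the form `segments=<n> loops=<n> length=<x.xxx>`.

cell (0,1): code 0100 → (0.592,2.000)–(1.000,1.672)
cell (0,2): code 1100 → (0.058,3.000)–(0.592,2.000)
cell (0,3): code 1100 → (0.292,4.000)–(0.058,3.000)
cell (0,4): code 1000 → (1.000,4.632)–(0.292,4.000)
cell (1,1): code 0110 → (1.000,1.672)–(2.000,1.595)
cell (1,4): code 1001 → (2.000,4.696)–(1.000,4.632)
cell (2,1): code 0010 → (2.000,1.595)–(2.567,2.000)
cell (2,2): code 0111 → (2.567,2.000)–(3.000,2.669)
cell (2,3): code 1011 → (3.000,3.568)–(2.877,4.000)
cell (2,4): code 0001 → (2.877,4.000)–(2.000,4.696)
cell (3,2): code 0010 → (3.000,2.669)–(3.180,3.000)
cell (3,3): code 0001 → (3.180,3.000)–(3.000,3.568)
total: 12 segments, chained into 1 closed loop(s), length Σ = 9.673122

segments=12 loops=1 length=9.673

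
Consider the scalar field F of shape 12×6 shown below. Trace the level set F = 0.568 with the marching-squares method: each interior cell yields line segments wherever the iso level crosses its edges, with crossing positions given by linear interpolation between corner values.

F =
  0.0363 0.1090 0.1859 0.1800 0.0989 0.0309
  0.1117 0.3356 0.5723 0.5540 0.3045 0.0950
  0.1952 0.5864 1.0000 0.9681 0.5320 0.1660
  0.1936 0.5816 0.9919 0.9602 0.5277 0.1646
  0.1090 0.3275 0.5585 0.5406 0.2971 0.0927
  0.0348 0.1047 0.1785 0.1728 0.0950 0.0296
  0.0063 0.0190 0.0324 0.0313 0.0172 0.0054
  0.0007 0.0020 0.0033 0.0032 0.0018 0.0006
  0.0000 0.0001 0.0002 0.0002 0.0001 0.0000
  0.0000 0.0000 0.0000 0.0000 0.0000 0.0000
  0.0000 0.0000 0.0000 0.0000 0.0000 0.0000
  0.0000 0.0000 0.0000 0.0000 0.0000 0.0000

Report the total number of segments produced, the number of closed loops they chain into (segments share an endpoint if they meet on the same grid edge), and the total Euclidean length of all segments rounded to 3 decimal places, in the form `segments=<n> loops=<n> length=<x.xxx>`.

cell (0,1): code 0100 → (0.989,2.000)–(1.000,1.982)
cell (0,2): code 1000 → (1.000,2.235)–(0.989,2.000)
cell (1,0): code 0100 → (1.927,1.000)–(2.000,0.953)
cell (1,1): code 1110 → (1.000,1.982)–(1.927,1.000)
cell (1,2): code 1101 → (1.034,3.000)–(1.000,2.235)
cell (1,3): code 1000 → (2.000,3.917)–(1.034,3.000)
cell (2,0): code 0110 → (2.000,0.953)–(3.000,0.965)
cell (2,3): code 1001 → (3.000,3.907)–(2.000,3.917)
cell (3,0): code 0010 → (3.000,0.965)–(3.054,1.000)
cell (3,1): code 0011 → (3.054,1.000)–(3.978,2.000)
cell (3,2): code 0011 → (3.978,2.000)–(3.935,3.000)
cell (3,3): code 0001 → (3.935,3.000)–(3.000,3.907)
total: 12 segments, chained into 1 closed loop(s), length Σ = 9.521160

segments=12 loops=1 length=9.521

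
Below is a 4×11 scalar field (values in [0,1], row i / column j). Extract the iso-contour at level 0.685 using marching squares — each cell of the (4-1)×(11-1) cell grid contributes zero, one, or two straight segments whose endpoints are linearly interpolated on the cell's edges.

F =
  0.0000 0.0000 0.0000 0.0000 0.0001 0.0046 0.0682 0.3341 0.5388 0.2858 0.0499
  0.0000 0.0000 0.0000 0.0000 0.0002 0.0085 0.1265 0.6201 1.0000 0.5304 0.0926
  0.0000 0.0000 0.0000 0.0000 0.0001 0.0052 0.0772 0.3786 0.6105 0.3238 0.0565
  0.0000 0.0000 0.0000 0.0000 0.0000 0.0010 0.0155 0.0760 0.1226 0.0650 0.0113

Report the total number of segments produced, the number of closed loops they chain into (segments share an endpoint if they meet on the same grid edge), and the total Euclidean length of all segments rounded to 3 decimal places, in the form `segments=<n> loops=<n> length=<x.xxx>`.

cell (0,7): code 0100 → (0.317,8.000)–(1.000,7.171)
cell (0,8): code 1000 → (1.000,8.671)–(0.317,8.000)
cell (1,7): code 0010 → (1.000,7.171)–(1.809,8.000)
cell (1,8): code 0001 → (1.809,8.000)–(1.000,8.671)
total: 4 segments, chained into 1 closed loop(s), length Σ = 4.240523

segments=4 loops=1 length=4.241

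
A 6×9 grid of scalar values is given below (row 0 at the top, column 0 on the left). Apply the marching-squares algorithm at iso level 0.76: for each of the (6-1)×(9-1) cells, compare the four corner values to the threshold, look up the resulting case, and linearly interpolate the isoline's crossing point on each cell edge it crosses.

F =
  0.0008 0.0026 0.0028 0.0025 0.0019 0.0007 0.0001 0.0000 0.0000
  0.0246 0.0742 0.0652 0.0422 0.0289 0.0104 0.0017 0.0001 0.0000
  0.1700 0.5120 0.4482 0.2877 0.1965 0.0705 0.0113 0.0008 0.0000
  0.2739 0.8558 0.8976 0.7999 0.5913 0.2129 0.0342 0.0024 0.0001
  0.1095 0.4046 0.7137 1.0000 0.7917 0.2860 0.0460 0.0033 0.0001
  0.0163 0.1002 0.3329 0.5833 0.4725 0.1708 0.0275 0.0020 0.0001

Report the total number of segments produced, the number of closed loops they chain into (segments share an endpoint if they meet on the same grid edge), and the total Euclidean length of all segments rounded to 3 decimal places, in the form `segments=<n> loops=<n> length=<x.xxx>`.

cell (2,0): code 0100 → (2.721,1.000)–(3.000,0.835)
cell (2,1): code 1100 → (2.694,2.000)–(2.721,1.000)
cell (2,2): code 1100 → (2.922,3.000)–(2.694,2.000)
cell (2,3): code 1000 → (3.000,3.191)–(2.922,3.000)
cell (3,0): code 0010 → (3.000,0.835)–(3.212,1.000)
cell (3,1): code 0011 → (3.212,1.000)–(3.748,2.000)
cell (3,2): code 0111 → (3.748,2.000)–(4.000,2.162)
cell (3,3): code 1101 → (3.842,4.000)–(3.000,3.191)
cell (3,4): code 1000 → (4.000,4.063)–(3.842,4.000)
cell (4,2): code 0010 → (4.000,2.162)–(4.576,3.000)
cell (4,3): code 0011 → (4.576,3.000)–(4.099,4.000)
cell (4,4): code 0001 → (4.099,4.000)–(4.000,4.063)
total: 12 segments, chained into 1 closed loop(s), length Σ = 7.838533

segments=12 loops=1 length=7.839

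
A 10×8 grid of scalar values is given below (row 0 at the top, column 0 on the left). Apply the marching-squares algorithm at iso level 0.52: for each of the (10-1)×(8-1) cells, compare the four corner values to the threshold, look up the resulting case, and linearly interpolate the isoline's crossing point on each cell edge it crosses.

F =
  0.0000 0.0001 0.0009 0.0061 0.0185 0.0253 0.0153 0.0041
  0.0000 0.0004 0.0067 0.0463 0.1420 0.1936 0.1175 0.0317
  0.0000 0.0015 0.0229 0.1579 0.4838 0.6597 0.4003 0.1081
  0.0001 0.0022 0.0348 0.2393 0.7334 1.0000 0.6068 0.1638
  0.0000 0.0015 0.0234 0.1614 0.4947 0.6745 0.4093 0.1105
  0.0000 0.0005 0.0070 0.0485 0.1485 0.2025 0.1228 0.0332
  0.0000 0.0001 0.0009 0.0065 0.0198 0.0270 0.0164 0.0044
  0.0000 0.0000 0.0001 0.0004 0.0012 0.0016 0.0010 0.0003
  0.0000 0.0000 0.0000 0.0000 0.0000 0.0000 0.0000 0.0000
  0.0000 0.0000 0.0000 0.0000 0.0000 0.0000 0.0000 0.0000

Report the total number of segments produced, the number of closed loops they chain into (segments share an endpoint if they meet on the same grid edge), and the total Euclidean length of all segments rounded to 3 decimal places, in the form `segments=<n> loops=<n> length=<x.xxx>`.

cell (1,4): code 0100 → (1.700,5.000)–(2.000,4.206)
cell (1,5): code 1000 → (2.000,5.539)–(1.700,5.000)
cell (2,3): code 0100 → (2.145,4.000)–(3.000,3.568)
cell (2,4): code 1110 → (2.000,4.206)–(2.145,4.000)
cell (2,5): code 1101 → (2.580,6.000)–(2.000,5.539)
cell (2,6): code 1000 → (3.000,6.196)–(2.580,6.000)
cell (3,3): code 0010 → (3.000,3.568)–(3.894,4.000)
cell (3,4): code 0111 → (3.894,4.000)–(4.000,4.141)
cell (3,5): code 1011 → (4.000,5.583)–(3.439,6.000)
cell (3,6): code 0001 → (3.439,6.000)–(3.000,6.196)
cell (4,4): code 0010 → (4.000,4.141)–(4.327,5.000)
cell (4,5): code 0001 → (4.327,5.000)–(4.000,5.583)
total: 12 segments, chained into 1 closed loop(s), length Σ = 7.816361

segments=12 loops=1 length=7.816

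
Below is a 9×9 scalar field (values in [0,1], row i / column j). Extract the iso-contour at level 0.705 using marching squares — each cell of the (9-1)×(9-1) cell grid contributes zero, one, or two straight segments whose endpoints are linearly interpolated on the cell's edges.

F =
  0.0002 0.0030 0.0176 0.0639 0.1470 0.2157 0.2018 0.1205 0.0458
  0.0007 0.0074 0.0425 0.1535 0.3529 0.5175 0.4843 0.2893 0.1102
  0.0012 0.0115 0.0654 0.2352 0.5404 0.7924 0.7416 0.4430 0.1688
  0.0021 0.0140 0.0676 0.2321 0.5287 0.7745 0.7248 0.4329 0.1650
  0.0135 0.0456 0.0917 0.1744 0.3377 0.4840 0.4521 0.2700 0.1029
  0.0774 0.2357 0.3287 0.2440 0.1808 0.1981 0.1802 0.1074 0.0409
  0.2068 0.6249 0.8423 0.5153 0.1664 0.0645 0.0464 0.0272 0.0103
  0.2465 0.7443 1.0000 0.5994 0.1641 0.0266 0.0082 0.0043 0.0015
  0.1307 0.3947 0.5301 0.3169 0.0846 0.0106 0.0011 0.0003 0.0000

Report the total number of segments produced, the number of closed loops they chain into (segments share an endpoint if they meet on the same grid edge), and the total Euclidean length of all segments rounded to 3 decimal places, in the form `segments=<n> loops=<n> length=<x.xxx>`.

segments=16 loops=2 length=10.727

cell (1,4): code 0100 → (1.682,5.000)–(2.000,4.653)
cell (1,5): code 1100 → (1.858,6.000)–(1.682,5.000)
cell (1,6): code 1000 → (2.000,6.123)–(1.858,6.000)
cell (2,4): code 0110 → (2.000,4.653)–(3.000,4.717)
cell (2,6): code 1001 → (3.000,6.068)–(2.000,6.123)
cell (3,4): code 0010 → (3.000,4.717)–(3.239,5.000)
cell (3,5): code 0011 → (3.239,5.000)–(3.073,6.000)
cell (3,6): code 0001 → (3.073,6.000)–(3.000,6.068)
cell (5,1): code 0100 → (5.733,2.000)–(6.000,1.368)
cell (5,2): code 1000 → (6.000,2.420)–(5.733,2.000)
cell (6,0): code 0100 → (6.671,1.000)–(7.000,0.921)
cell (6,1): code 1110 → (6.000,1.368)–(6.671,1.000)
cell (6,2): code 1001 → (7.000,2.736)–(6.000,2.420)
cell (7,0): code 0010 → (7.000,0.921)–(7.112,1.000)
cell (7,1): code 0011 → (7.112,1.000)–(7.628,2.000)
cell (7,2): code 0001 → (7.628,2.000)–(7.000,2.736)
total: 16 segments, chained into 2 closed loop(s), length Σ = 10.727023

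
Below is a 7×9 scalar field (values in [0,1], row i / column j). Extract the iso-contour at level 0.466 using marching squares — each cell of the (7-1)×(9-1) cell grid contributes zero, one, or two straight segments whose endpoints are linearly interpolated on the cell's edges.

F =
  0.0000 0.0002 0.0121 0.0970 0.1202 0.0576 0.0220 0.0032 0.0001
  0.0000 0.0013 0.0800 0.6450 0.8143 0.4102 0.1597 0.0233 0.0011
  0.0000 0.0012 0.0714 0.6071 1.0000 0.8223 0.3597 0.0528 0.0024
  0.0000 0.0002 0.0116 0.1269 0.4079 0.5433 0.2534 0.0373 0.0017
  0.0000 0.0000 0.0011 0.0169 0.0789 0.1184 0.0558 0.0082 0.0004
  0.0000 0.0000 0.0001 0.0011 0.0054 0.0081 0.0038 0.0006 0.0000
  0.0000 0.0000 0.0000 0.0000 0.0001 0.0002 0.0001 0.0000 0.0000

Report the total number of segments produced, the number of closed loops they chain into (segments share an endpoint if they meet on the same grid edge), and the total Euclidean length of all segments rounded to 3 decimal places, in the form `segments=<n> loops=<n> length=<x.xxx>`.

segments=12 loops=1 length=8.867

cell (0,2): code 0100 → (0.673,3.000)–(1.000,2.683)
cell (0,3): code 1100 → (0.498,4.000)–(0.673,3.000)
cell (0,4): code 1000 → (1.000,4.862)–(0.498,4.000)
cell (1,2): code 0110 → (1.000,2.683)–(2.000,2.737)
cell (1,4): code 1101 → (1.135,5.000)–(1.000,4.862)
cell (1,5): code 1000 → (2.000,5.770)–(1.135,5.000)
cell (2,2): code 0010 → (2.000,2.737)–(2.294,3.000)
cell (2,3): code 0011 → (2.294,3.000)–(2.902,4.000)
cell (2,4): code 0111 → (2.902,4.000)–(3.000,4.429)
cell (2,5): code 1001 → (3.000,5.267)–(2.000,5.770)
cell (3,4): code 0010 → (3.000,4.429)–(3.182,5.000)
cell (3,5): code 0001 → (3.182,5.000)–(3.000,5.267)
total: 12 segments, chained into 1 closed loop(s), length Σ = 8.867092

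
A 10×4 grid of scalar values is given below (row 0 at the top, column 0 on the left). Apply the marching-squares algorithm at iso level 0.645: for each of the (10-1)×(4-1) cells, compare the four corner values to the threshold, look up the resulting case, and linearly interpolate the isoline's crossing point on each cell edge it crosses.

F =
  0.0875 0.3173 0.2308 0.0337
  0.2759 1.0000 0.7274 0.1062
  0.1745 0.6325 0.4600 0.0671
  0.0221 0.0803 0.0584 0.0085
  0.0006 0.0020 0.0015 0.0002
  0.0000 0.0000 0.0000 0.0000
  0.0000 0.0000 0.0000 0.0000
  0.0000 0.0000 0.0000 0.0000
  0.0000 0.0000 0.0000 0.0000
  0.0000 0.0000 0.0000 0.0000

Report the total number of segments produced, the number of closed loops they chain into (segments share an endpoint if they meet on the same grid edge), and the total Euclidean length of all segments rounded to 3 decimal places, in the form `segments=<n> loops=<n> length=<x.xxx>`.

cell (0,0): code 0100 → (0.480,1.000)–(1.000,0.510)
cell (0,1): code 1100 → (0.834,2.000)–(0.480,1.000)
cell (0,2): code 1000 → (1.000,2.133)–(0.834,2.000)
cell (1,0): code 0010 → (1.000,0.510)–(1.966,1.000)
cell (1,1): code 0011 → (1.966,1.000)–(1.308,2.000)
cell (1,2): code 0001 → (1.308,2.000)–(1.000,2.133)
total: 6 segments, chained into 1 closed loop(s), length Σ = 4.603672

segments=6 loops=1 length=4.604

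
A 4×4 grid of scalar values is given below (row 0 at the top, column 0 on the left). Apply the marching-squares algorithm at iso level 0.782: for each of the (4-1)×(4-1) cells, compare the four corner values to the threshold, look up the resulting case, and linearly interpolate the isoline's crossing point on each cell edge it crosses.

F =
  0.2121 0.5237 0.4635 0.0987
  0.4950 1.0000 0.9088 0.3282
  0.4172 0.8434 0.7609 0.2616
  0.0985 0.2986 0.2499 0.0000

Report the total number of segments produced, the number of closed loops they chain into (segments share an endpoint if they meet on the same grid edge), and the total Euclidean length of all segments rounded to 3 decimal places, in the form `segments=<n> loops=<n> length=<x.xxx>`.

segments=8 loops=1 length=5.157

cell (0,0): code 0100 → (0.542,1.000)–(1.000,0.568)
cell (0,1): code 1100 → (0.715,2.000)–(0.542,1.000)
cell (0,2): code 1000 → (1.000,2.218)–(0.715,2.000)
cell (1,0): code 0110 → (1.000,0.568)–(2.000,0.856)
cell (1,1): code 1011 → (2.000,1.744)–(1.857,2.000)
cell (1,2): code 0001 → (1.857,2.000)–(1.000,2.218)
cell (2,0): code 0010 → (2.000,0.856)–(2.113,1.000)
cell (2,1): code 0001 → (2.113,1.000)–(2.000,1.744)
total: 8 segments, chained into 1 closed loop(s), length Σ = 5.156608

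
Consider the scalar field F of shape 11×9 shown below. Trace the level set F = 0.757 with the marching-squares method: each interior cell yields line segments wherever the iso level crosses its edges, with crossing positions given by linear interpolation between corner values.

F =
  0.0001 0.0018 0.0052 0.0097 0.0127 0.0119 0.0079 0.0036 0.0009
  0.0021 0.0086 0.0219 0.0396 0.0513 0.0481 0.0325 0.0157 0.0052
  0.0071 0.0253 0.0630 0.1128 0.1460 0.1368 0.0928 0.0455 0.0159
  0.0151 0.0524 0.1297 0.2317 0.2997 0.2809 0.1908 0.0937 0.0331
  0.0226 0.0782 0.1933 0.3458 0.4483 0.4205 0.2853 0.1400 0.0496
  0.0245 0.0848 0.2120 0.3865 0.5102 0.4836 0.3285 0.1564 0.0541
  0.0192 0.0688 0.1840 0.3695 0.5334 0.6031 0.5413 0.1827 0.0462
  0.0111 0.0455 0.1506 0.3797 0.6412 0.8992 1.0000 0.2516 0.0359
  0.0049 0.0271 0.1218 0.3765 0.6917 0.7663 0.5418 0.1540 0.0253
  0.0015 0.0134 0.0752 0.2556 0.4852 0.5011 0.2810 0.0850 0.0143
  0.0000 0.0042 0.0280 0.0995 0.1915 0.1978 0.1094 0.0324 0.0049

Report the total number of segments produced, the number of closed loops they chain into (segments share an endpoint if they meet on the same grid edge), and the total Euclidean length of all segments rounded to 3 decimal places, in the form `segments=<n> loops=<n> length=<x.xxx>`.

cell (6,4): code 0100 → (6.520,5.000)–(7.000,4.449)
cell (6,5): code 1100 → (6.470,6.000)–(6.520,5.000)
cell (6,6): code 1000 → (7.000,6.325)–(6.470,6.000)
cell (7,4): code 0110 → (7.000,4.449)–(8.000,4.875)
cell (7,5): code 1011 → (8.000,5.041)–(7.530,6.000)
cell (7,6): code 0001 → (7.530,6.000)–(7.000,6.325)
cell (8,4): code 0010 → (8.000,4.875)–(8.035,5.000)
cell (8,5): code 0001 → (8.035,5.000)–(8.000,5.041)
total: 8 segments, chained into 1 closed loop(s), length Σ = 5.313824

segments=8 loops=1 length=5.314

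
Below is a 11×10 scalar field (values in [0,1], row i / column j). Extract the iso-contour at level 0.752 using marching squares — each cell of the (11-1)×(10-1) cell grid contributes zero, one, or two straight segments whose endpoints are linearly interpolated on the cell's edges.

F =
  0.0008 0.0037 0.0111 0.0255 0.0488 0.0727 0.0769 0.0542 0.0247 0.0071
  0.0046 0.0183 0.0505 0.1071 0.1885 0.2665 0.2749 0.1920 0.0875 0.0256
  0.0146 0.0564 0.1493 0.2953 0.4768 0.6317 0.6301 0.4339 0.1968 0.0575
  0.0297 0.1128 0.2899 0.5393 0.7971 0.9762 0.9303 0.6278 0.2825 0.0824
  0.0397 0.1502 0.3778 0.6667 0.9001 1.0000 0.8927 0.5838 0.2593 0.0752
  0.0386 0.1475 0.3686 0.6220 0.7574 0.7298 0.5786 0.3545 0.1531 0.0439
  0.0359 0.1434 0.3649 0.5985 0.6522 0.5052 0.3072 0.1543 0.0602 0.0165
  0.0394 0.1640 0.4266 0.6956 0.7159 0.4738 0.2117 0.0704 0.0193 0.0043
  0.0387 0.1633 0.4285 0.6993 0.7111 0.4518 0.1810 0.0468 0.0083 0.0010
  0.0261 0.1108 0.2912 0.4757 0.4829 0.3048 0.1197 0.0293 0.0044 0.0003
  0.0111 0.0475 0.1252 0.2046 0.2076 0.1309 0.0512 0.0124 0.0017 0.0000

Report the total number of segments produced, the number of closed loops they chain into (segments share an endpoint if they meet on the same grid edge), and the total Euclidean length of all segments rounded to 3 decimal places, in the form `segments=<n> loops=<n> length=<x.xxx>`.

segments=12 loops=1 length=9.278

cell (2,3): code 0100 → (2.859,4.000)–(3.000,3.825)
cell (2,4): code 1100 → (2.349,5.000)–(2.859,4.000)
cell (2,5): code 1100 → (2.406,6.000)–(2.349,5.000)
cell (2,6): code 1000 → (3.000,6.589)–(2.406,6.000)
cell (3,3): code 0110 → (3.000,3.825)–(4.000,3.365)
cell (3,6): code 1001 → (4.000,6.455)–(3.000,6.589)
cell (4,3): code 0110 → (4.000,3.365)–(5.000,3.960)
cell (4,4): code 1011 → (5.000,4.196)–(4.918,5.000)
cell (4,5): code 0011 → (4.918,5.000)–(4.448,6.000)
cell (4,6): code 0001 → (4.448,6.000)–(4.000,6.455)
cell (5,3): code 0010 → (5.000,3.960)–(5.051,4.000)
cell (5,4): code 0001 → (5.051,4.000)–(5.000,4.196)
total: 12 segments, chained into 1 closed loop(s), length Σ = 9.277976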